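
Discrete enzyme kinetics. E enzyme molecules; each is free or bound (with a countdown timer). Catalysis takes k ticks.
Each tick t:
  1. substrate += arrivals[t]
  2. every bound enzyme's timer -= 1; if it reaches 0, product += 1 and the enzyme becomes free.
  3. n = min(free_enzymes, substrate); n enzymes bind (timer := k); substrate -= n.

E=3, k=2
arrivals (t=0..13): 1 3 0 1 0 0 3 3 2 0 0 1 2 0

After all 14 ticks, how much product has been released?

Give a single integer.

Answer: 14

Derivation:
t=0: arr=1 -> substrate=0 bound=1 product=0
t=1: arr=3 -> substrate=1 bound=3 product=0
t=2: arr=0 -> substrate=0 bound=3 product=1
t=3: arr=1 -> substrate=0 bound=2 product=3
t=4: arr=0 -> substrate=0 bound=1 product=4
t=5: arr=0 -> substrate=0 bound=0 product=5
t=6: arr=3 -> substrate=0 bound=3 product=5
t=7: arr=3 -> substrate=3 bound=3 product=5
t=8: arr=2 -> substrate=2 bound=3 product=8
t=9: arr=0 -> substrate=2 bound=3 product=8
t=10: arr=0 -> substrate=0 bound=2 product=11
t=11: arr=1 -> substrate=0 bound=3 product=11
t=12: arr=2 -> substrate=0 bound=3 product=13
t=13: arr=0 -> substrate=0 bound=2 product=14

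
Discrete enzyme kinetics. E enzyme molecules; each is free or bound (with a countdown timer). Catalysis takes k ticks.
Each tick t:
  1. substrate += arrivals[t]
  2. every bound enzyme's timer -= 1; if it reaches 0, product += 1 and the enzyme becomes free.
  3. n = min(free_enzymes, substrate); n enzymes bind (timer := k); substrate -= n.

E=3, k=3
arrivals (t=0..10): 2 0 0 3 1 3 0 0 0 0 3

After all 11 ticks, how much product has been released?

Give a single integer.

Answer: 8

Derivation:
t=0: arr=2 -> substrate=0 bound=2 product=0
t=1: arr=0 -> substrate=0 bound=2 product=0
t=2: arr=0 -> substrate=0 bound=2 product=0
t=3: arr=3 -> substrate=0 bound=3 product=2
t=4: arr=1 -> substrate=1 bound=3 product=2
t=5: arr=3 -> substrate=4 bound=3 product=2
t=6: arr=0 -> substrate=1 bound=3 product=5
t=7: arr=0 -> substrate=1 bound=3 product=5
t=8: arr=0 -> substrate=1 bound=3 product=5
t=9: arr=0 -> substrate=0 bound=1 product=8
t=10: arr=3 -> substrate=1 bound=3 product=8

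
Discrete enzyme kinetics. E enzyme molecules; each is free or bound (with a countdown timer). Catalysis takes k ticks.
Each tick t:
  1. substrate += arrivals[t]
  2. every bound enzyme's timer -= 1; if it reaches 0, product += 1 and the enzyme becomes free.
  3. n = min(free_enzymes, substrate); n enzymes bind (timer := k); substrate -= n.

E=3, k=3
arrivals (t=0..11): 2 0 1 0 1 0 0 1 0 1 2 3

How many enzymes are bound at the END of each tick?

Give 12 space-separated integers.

Answer: 2 2 3 1 2 1 1 1 1 2 3 3

Derivation:
t=0: arr=2 -> substrate=0 bound=2 product=0
t=1: arr=0 -> substrate=0 bound=2 product=0
t=2: arr=1 -> substrate=0 bound=3 product=0
t=3: arr=0 -> substrate=0 bound=1 product=2
t=4: arr=1 -> substrate=0 bound=2 product=2
t=5: arr=0 -> substrate=0 bound=1 product=3
t=6: arr=0 -> substrate=0 bound=1 product=3
t=7: arr=1 -> substrate=0 bound=1 product=4
t=8: arr=0 -> substrate=0 bound=1 product=4
t=9: arr=1 -> substrate=0 bound=2 product=4
t=10: arr=2 -> substrate=0 bound=3 product=5
t=11: arr=3 -> substrate=3 bound=3 product=5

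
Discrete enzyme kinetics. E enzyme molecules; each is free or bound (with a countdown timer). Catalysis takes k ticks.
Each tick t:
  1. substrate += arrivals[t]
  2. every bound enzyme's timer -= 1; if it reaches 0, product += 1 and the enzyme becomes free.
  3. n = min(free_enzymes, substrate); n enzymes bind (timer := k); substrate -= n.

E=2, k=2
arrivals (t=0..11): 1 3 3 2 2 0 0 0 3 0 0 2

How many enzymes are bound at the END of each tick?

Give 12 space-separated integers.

t=0: arr=1 -> substrate=0 bound=1 product=0
t=1: arr=3 -> substrate=2 bound=2 product=0
t=2: arr=3 -> substrate=4 bound=2 product=1
t=3: arr=2 -> substrate=5 bound=2 product=2
t=4: arr=2 -> substrate=6 bound=2 product=3
t=5: arr=0 -> substrate=5 bound=2 product=4
t=6: arr=0 -> substrate=4 bound=2 product=5
t=7: arr=0 -> substrate=3 bound=2 product=6
t=8: arr=3 -> substrate=5 bound=2 product=7
t=9: arr=0 -> substrate=4 bound=2 product=8
t=10: arr=0 -> substrate=3 bound=2 product=9
t=11: arr=2 -> substrate=4 bound=2 product=10

Answer: 1 2 2 2 2 2 2 2 2 2 2 2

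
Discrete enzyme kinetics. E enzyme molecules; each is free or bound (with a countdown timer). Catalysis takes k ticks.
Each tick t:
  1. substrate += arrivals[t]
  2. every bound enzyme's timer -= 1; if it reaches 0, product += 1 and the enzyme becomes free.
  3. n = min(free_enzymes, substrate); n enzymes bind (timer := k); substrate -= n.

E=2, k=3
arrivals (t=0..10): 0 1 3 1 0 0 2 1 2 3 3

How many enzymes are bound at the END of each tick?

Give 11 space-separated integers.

t=0: arr=0 -> substrate=0 bound=0 product=0
t=1: arr=1 -> substrate=0 bound=1 product=0
t=2: arr=3 -> substrate=2 bound=2 product=0
t=3: arr=1 -> substrate=3 bound=2 product=0
t=4: arr=0 -> substrate=2 bound=2 product=1
t=5: arr=0 -> substrate=1 bound=2 product=2
t=6: arr=2 -> substrate=3 bound=2 product=2
t=7: arr=1 -> substrate=3 bound=2 product=3
t=8: arr=2 -> substrate=4 bound=2 product=4
t=9: arr=3 -> substrate=7 bound=2 product=4
t=10: arr=3 -> substrate=9 bound=2 product=5

Answer: 0 1 2 2 2 2 2 2 2 2 2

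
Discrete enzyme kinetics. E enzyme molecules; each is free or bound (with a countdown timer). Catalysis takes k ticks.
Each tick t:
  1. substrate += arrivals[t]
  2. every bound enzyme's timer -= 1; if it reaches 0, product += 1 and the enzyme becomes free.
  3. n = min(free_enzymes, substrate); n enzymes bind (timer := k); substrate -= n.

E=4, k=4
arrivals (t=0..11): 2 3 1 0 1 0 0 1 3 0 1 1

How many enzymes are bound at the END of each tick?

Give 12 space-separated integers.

Answer: 2 4 4 4 4 3 3 4 4 4 4 4

Derivation:
t=0: arr=2 -> substrate=0 bound=2 product=0
t=1: arr=3 -> substrate=1 bound=4 product=0
t=2: arr=1 -> substrate=2 bound=4 product=0
t=3: arr=0 -> substrate=2 bound=4 product=0
t=4: arr=1 -> substrate=1 bound=4 product=2
t=5: arr=0 -> substrate=0 bound=3 product=4
t=6: arr=0 -> substrate=0 bound=3 product=4
t=7: arr=1 -> substrate=0 bound=4 product=4
t=8: arr=3 -> substrate=1 bound=4 product=6
t=9: arr=0 -> substrate=0 bound=4 product=7
t=10: arr=1 -> substrate=1 bound=4 product=7
t=11: arr=1 -> substrate=1 bound=4 product=8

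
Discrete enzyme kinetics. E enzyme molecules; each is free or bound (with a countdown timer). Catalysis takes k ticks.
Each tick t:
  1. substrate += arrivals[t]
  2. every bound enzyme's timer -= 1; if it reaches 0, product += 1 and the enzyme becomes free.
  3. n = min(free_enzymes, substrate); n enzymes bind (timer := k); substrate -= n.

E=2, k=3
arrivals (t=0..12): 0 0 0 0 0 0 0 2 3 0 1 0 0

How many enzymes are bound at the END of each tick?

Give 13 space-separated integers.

t=0: arr=0 -> substrate=0 bound=0 product=0
t=1: arr=0 -> substrate=0 bound=0 product=0
t=2: arr=0 -> substrate=0 bound=0 product=0
t=3: arr=0 -> substrate=0 bound=0 product=0
t=4: arr=0 -> substrate=0 bound=0 product=0
t=5: arr=0 -> substrate=0 bound=0 product=0
t=6: arr=0 -> substrate=0 bound=0 product=0
t=7: arr=2 -> substrate=0 bound=2 product=0
t=8: arr=3 -> substrate=3 bound=2 product=0
t=9: arr=0 -> substrate=3 bound=2 product=0
t=10: arr=1 -> substrate=2 bound=2 product=2
t=11: arr=0 -> substrate=2 bound=2 product=2
t=12: arr=0 -> substrate=2 bound=2 product=2

Answer: 0 0 0 0 0 0 0 2 2 2 2 2 2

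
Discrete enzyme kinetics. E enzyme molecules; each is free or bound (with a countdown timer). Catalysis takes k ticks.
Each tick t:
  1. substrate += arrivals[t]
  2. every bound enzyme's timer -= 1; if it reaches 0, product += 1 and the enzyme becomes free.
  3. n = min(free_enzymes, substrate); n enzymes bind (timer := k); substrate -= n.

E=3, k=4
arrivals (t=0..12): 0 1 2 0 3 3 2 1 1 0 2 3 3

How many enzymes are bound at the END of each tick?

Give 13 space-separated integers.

t=0: arr=0 -> substrate=0 bound=0 product=0
t=1: arr=1 -> substrate=0 bound=1 product=0
t=2: arr=2 -> substrate=0 bound=3 product=0
t=3: arr=0 -> substrate=0 bound=3 product=0
t=4: arr=3 -> substrate=3 bound=3 product=0
t=5: arr=3 -> substrate=5 bound=3 product=1
t=6: arr=2 -> substrate=5 bound=3 product=3
t=7: arr=1 -> substrate=6 bound=3 product=3
t=8: arr=1 -> substrate=7 bound=3 product=3
t=9: arr=0 -> substrate=6 bound=3 product=4
t=10: arr=2 -> substrate=6 bound=3 product=6
t=11: arr=3 -> substrate=9 bound=3 product=6
t=12: arr=3 -> substrate=12 bound=3 product=6

Answer: 0 1 3 3 3 3 3 3 3 3 3 3 3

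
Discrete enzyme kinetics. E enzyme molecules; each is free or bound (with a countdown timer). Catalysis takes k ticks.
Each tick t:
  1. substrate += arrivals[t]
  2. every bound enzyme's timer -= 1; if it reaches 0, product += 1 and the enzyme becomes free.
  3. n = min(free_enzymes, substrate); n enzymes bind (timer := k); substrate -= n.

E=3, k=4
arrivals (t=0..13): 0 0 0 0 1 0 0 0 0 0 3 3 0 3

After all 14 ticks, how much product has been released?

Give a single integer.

t=0: arr=0 -> substrate=0 bound=0 product=0
t=1: arr=0 -> substrate=0 bound=0 product=0
t=2: arr=0 -> substrate=0 bound=0 product=0
t=3: arr=0 -> substrate=0 bound=0 product=0
t=4: arr=1 -> substrate=0 bound=1 product=0
t=5: arr=0 -> substrate=0 bound=1 product=0
t=6: arr=0 -> substrate=0 bound=1 product=0
t=7: arr=0 -> substrate=0 bound=1 product=0
t=8: arr=0 -> substrate=0 bound=0 product=1
t=9: arr=0 -> substrate=0 bound=0 product=1
t=10: arr=3 -> substrate=0 bound=3 product=1
t=11: arr=3 -> substrate=3 bound=3 product=1
t=12: arr=0 -> substrate=3 bound=3 product=1
t=13: arr=3 -> substrate=6 bound=3 product=1

Answer: 1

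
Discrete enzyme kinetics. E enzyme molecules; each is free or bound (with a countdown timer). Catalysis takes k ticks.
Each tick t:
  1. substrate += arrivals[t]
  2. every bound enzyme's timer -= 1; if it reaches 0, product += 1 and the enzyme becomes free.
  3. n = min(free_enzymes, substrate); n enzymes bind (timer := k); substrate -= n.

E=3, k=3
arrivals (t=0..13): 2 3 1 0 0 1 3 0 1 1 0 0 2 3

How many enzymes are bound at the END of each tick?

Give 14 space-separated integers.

t=0: arr=2 -> substrate=0 bound=2 product=0
t=1: arr=3 -> substrate=2 bound=3 product=0
t=2: arr=1 -> substrate=3 bound=3 product=0
t=3: arr=0 -> substrate=1 bound=3 product=2
t=4: arr=0 -> substrate=0 bound=3 product=3
t=5: arr=1 -> substrate=1 bound=3 product=3
t=6: arr=3 -> substrate=2 bound=3 product=5
t=7: arr=0 -> substrate=1 bound=3 product=6
t=8: arr=1 -> substrate=2 bound=3 product=6
t=9: arr=1 -> substrate=1 bound=3 product=8
t=10: arr=0 -> substrate=0 bound=3 product=9
t=11: arr=0 -> substrate=0 bound=3 product=9
t=12: arr=2 -> substrate=0 bound=3 product=11
t=13: arr=3 -> substrate=2 bound=3 product=12

Answer: 2 3 3 3 3 3 3 3 3 3 3 3 3 3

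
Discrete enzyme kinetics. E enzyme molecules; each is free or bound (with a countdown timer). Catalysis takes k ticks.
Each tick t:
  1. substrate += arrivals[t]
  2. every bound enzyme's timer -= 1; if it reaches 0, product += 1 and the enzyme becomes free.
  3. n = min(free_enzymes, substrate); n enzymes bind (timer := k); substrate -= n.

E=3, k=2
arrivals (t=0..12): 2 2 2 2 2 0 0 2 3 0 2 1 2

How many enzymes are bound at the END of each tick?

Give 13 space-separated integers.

Answer: 2 3 3 3 3 3 2 3 3 3 3 3 3

Derivation:
t=0: arr=2 -> substrate=0 bound=2 product=0
t=1: arr=2 -> substrate=1 bound=3 product=0
t=2: arr=2 -> substrate=1 bound=3 product=2
t=3: arr=2 -> substrate=2 bound=3 product=3
t=4: arr=2 -> substrate=2 bound=3 product=5
t=5: arr=0 -> substrate=1 bound=3 product=6
t=6: arr=0 -> substrate=0 bound=2 product=8
t=7: arr=2 -> substrate=0 bound=3 product=9
t=8: arr=3 -> substrate=2 bound=3 product=10
t=9: arr=0 -> substrate=0 bound=3 product=12
t=10: arr=2 -> substrate=1 bound=3 product=13
t=11: arr=1 -> substrate=0 bound=3 product=15
t=12: arr=2 -> substrate=1 bound=3 product=16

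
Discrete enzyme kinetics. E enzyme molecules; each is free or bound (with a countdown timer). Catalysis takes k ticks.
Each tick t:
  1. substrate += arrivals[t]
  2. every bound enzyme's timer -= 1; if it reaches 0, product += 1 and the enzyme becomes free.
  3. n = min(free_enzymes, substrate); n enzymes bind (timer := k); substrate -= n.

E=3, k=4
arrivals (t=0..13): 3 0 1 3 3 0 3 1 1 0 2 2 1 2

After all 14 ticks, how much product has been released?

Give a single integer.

Answer: 9

Derivation:
t=0: arr=3 -> substrate=0 bound=3 product=0
t=1: arr=0 -> substrate=0 bound=3 product=0
t=2: arr=1 -> substrate=1 bound=3 product=0
t=3: arr=3 -> substrate=4 bound=3 product=0
t=4: arr=3 -> substrate=4 bound=3 product=3
t=5: arr=0 -> substrate=4 bound=3 product=3
t=6: arr=3 -> substrate=7 bound=3 product=3
t=7: arr=1 -> substrate=8 bound=3 product=3
t=8: arr=1 -> substrate=6 bound=3 product=6
t=9: arr=0 -> substrate=6 bound=3 product=6
t=10: arr=2 -> substrate=8 bound=3 product=6
t=11: arr=2 -> substrate=10 bound=3 product=6
t=12: arr=1 -> substrate=8 bound=3 product=9
t=13: arr=2 -> substrate=10 bound=3 product=9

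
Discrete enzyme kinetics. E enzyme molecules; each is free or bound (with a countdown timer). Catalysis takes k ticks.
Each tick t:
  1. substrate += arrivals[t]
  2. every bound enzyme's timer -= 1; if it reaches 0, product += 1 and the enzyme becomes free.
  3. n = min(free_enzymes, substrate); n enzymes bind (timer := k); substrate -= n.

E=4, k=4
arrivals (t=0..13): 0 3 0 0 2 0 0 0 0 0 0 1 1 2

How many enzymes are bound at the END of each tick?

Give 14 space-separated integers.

Answer: 0 3 3 3 4 2 2 2 1 0 0 1 2 4

Derivation:
t=0: arr=0 -> substrate=0 bound=0 product=0
t=1: arr=3 -> substrate=0 bound=3 product=0
t=2: arr=0 -> substrate=0 bound=3 product=0
t=3: arr=0 -> substrate=0 bound=3 product=0
t=4: arr=2 -> substrate=1 bound=4 product=0
t=5: arr=0 -> substrate=0 bound=2 product=3
t=6: arr=0 -> substrate=0 bound=2 product=3
t=7: arr=0 -> substrate=0 bound=2 product=3
t=8: arr=0 -> substrate=0 bound=1 product=4
t=9: arr=0 -> substrate=0 bound=0 product=5
t=10: arr=0 -> substrate=0 bound=0 product=5
t=11: arr=1 -> substrate=0 bound=1 product=5
t=12: arr=1 -> substrate=0 bound=2 product=5
t=13: arr=2 -> substrate=0 bound=4 product=5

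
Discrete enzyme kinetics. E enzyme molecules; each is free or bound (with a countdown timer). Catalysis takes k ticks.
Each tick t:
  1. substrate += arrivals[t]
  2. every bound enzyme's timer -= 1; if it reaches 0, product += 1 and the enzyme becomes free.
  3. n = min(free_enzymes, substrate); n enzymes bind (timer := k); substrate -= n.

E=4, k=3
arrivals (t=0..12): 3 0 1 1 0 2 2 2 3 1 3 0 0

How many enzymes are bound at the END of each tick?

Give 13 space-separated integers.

Answer: 3 3 4 2 2 3 4 4 4 4 4 4 4

Derivation:
t=0: arr=3 -> substrate=0 bound=3 product=0
t=1: arr=0 -> substrate=0 bound=3 product=0
t=2: arr=1 -> substrate=0 bound=4 product=0
t=3: arr=1 -> substrate=0 bound=2 product=3
t=4: arr=0 -> substrate=0 bound=2 product=3
t=5: arr=2 -> substrate=0 bound=3 product=4
t=6: arr=2 -> substrate=0 bound=4 product=5
t=7: arr=2 -> substrate=2 bound=4 product=5
t=8: arr=3 -> substrate=3 bound=4 product=7
t=9: arr=1 -> substrate=2 bound=4 product=9
t=10: arr=3 -> substrate=5 bound=4 product=9
t=11: arr=0 -> substrate=3 bound=4 product=11
t=12: arr=0 -> substrate=1 bound=4 product=13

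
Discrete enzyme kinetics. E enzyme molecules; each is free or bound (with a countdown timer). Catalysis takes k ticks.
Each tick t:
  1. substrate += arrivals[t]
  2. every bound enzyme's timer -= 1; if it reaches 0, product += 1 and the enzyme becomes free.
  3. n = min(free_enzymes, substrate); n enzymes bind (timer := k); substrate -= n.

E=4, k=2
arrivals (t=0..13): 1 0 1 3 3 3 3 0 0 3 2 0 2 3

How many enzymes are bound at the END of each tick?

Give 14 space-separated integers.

t=0: arr=1 -> substrate=0 bound=1 product=0
t=1: arr=0 -> substrate=0 bound=1 product=0
t=2: arr=1 -> substrate=0 bound=1 product=1
t=3: arr=3 -> substrate=0 bound=4 product=1
t=4: arr=3 -> substrate=2 bound=4 product=2
t=5: arr=3 -> substrate=2 bound=4 product=5
t=6: arr=3 -> substrate=4 bound=4 product=6
t=7: arr=0 -> substrate=1 bound=4 product=9
t=8: arr=0 -> substrate=0 bound=4 product=10
t=9: arr=3 -> substrate=0 bound=4 product=13
t=10: arr=2 -> substrate=1 bound=4 product=14
t=11: arr=0 -> substrate=0 bound=2 product=17
t=12: arr=2 -> substrate=0 bound=3 product=18
t=13: arr=3 -> substrate=1 bound=4 product=19

Answer: 1 1 1 4 4 4 4 4 4 4 4 2 3 4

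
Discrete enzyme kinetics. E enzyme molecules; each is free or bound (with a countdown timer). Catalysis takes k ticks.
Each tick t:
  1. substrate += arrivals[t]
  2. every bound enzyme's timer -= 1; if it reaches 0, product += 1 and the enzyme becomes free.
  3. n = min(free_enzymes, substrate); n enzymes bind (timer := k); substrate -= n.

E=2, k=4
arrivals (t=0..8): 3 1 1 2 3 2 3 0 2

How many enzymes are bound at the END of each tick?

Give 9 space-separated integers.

t=0: arr=3 -> substrate=1 bound=2 product=0
t=1: arr=1 -> substrate=2 bound=2 product=0
t=2: arr=1 -> substrate=3 bound=2 product=0
t=3: arr=2 -> substrate=5 bound=2 product=0
t=4: arr=3 -> substrate=6 bound=2 product=2
t=5: arr=2 -> substrate=8 bound=2 product=2
t=6: arr=3 -> substrate=11 bound=2 product=2
t=7: arr=0 -> substrate=11 bound=2 product=2
t=8: arr=2 -> substrate=11 bound=2 product=4

Answer: 2 2 2 2 2 2 2 2 2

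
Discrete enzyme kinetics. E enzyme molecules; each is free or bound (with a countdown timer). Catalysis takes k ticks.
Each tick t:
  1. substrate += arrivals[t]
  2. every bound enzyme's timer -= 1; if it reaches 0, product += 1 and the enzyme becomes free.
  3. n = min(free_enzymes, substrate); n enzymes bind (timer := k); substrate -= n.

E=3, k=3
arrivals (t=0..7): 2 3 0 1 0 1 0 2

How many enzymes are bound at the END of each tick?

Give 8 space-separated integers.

t=0: arr=2 -> substrate=0 bound=2 product=0
t=1: arr=3 -> substrate=2 bound=3 product=0
t=2: arr=0 -> substrate=2 bound=3 product=0
t=3: arr=1 -> substrate=1 bound=3 product=2
t=4: arr=0 -> substrate=0 bound=3 product=3
t=5: arr=1 -> substrate=1 bound=3 product=3
t=6: arr=0 -> substrate=0 bound=2 product=5
t=7: arr=2 -> substrate=0 bound=3 product=6

Answer: 2 3 3 3 3 3 2 3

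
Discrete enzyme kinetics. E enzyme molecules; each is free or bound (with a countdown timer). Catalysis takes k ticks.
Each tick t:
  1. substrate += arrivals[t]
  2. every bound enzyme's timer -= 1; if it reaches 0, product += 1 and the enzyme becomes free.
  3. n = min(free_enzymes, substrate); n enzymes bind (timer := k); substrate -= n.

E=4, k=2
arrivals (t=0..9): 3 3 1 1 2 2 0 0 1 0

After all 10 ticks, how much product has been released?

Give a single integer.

t=0: arr=3 -> substrate=0 bound=3 product=0
t=1: arr=3 -> substrate=2 bound=4 product=0
t=2: arr=1 -> substrate=0 bound=4 product=3
t=3: arr=1 -> substrate=0 bound=4 product=4
t=4: arr=2 -> substrate=0 bound=3 product=7
t=5: arr=2 -> substrate=0 bound=4 product=8
t=6: arr=0 -> substrate=0 bound=2 product=10
t=7: arr=0 -> substrate=0 bound=0 product=12
t=8: arr=1 -> substrate=0 bound=1 product=12
t=9: arr=0 -> substrate=0 bound=1 product=12

Answer: 12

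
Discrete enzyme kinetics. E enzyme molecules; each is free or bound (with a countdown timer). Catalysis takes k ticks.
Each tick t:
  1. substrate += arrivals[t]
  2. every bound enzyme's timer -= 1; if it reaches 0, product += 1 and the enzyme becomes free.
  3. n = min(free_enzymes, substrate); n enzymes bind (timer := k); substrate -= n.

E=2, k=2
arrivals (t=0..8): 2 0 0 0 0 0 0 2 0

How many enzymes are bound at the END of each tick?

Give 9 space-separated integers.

t=0: arr=2 -> substrate=0 bound=2 product=0
t=1: arr=0 -> substrate=0 bound=2 product=0
t=2: arr=0 -> substrate=0 bound=0 product=2
t=3: arr=0 -> substrate=0 bound=0 product=2
t=4: arr=0 -> substrate=0 bound=0 product=2
t=5: arr=0 -> substrate=0 bound=0 product=2
t=6: arr=0 -> substrate=0 bound=0 product=2
t=7: arr=2 -> substrate=0 bound=2 product=2
t=8: arr=0 -> substrate=0 bound=2 product=2

Answer: 2 2 0 0 0 0 0 2 2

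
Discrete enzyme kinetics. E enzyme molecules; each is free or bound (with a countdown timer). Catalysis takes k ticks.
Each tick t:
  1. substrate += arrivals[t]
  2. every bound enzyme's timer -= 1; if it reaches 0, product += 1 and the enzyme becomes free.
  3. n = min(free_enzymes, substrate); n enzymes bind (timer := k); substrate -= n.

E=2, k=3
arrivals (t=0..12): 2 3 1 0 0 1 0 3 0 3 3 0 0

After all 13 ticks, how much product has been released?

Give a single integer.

t=0: arr=2 -> substrate=0 bound=2 product=0
t=1: arr=3 -> substrate=3 bound=2 product=0
t=2: arr=1 -> substrate=4 bound=2 product=0
t=3: arr=0 -> substrate=2 bound=2 product=2
t=4: arr=0 -> substrate=2 bound=2 product=2
t=5: arr=1 -> substrate=3 bound=2 product=2
t=6: arr=0 -> substrate=1 bound=2 product=4
t=7: arr=3 -> substrate=4 bound=2 product=4
t=8: arr=0 -> substrate=4 bound=2 product=4
t=9: arr=3 -> substrate=5 bound=2 product=6
t=10: arr=3 -> substrate=8 bound=2 product=6
t=11: arr=0 -> substrate=8 bound=2 product=6
t=12: arr=0 -> substrate=6 bound=2 product=8

Answer: 8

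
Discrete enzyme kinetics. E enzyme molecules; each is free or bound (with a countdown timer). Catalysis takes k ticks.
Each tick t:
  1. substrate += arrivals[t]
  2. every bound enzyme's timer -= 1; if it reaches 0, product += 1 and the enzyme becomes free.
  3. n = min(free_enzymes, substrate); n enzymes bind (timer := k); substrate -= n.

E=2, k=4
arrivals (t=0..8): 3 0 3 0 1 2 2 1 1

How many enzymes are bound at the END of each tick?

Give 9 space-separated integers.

Answer: 2 2 2 2 2 2 2 2 2

Derivation:
t=0: arr=3 -> substrate=1 bound=2 product=0
t=1: arr=0 -> substrate=1 bound=2 product=0
t=2: arr=3 -> substrate=4 bound=2 product=0
t=3: arr=0 -> substrate=4 bound=2 product=0
t=4: arr=1 -> substrate=3 bound=2 product=2
t=5: arr=2 -> substrate=5 bound=2 product=2
t=6: arr=2 -> substrate=7 bound=2 product=2
t=7: arr=1 -> substrate=8 bound=2 product=2
t=8: arr=1 -> substrate=7 bound=2 product=4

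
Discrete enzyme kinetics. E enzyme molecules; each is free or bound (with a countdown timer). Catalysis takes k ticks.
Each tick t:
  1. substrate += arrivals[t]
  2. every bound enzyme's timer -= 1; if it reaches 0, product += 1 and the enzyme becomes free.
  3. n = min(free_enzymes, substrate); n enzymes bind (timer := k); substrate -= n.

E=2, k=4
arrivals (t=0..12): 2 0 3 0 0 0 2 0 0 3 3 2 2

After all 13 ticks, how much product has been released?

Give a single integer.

Answer: 6

Derivation:
t=0: arr=2 -> substrate=0 bound=2 product=0
t=1: arr=0 -> substrate=0 bound=2 product=0
t=2: arr=3 -> substrate=3 bound=2 product=0
t=3: arr=0 -> substrate=3 bound=2 product=0
t=4: arr=0 -> substrate=1 bound=2 product=2
t=5: arr=0 -> substrate=1 bound=2 product=2
t=6: arr=2 -> substrate=3 bound=2 product=2
t=7: arr=0 -> substrate=3 bound=2 product=2
t=8: arr=0 -> substrate=1 bound=2 product=4
t=9: arr=3 -> substrate=4 bound=2 product=4
t=10: arr=3 -> substrate=7 bound=2 product=4
t=11: arr=2 -> substrate=9 bound=2 product=4
t=12: arr=2 -> substrate=9 bound=2 product=6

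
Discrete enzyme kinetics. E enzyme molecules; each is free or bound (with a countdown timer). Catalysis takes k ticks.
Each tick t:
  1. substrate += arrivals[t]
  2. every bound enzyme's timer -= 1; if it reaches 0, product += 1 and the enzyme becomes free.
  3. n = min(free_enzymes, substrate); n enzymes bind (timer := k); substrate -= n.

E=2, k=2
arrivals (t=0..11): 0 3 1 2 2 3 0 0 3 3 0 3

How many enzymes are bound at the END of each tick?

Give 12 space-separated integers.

Answer: 0 2 2 2 2 2 2 2 2 2 2 2

Derivation:
t=0: arr=0 -> substrate=0 bound=0 product=0
t=1: arr=3 -> substrate=1 bound=2 product=0
t=2: arr=1 -> substrate=2 bound=2 product=0
t=3: arr=2 -> substrate=2 bound=2 product=2
t=4: arr=2 -> substrate=4 bound=2 product=2
t=5: arr=3 -> substrate=5 bound=2 product=4
t=6: arr=0 -> substrate=5 bound=2 product=4
t=7: arr=0 -> substrate=3 bound=2 product=6
t=8: arr=3 -> substrate=6 bound=2 product=6
t=9: arr=3 -> substrate=7 bound=2 product=8
t=10: arr=0 -> substrate=7 bound=2 product=8
t=11: arr=3 -> substrate=8 bound=2 product=10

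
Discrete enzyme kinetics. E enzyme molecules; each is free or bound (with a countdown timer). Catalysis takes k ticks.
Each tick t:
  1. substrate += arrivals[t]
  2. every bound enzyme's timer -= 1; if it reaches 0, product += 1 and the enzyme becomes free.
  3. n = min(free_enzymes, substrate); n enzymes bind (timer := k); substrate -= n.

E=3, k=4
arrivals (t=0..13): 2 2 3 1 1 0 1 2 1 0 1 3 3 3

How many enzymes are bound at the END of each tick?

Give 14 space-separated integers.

t=0: arr=2 -> substrate=0 bound=2 product=0
t=1: arr=2 -> substrate=1 bound=3 product=0
t=2: arr=3 -> substrate=4 bound=3 product=0
t=3: arr=1 -> substrate=5 bound=3 product=0
t=4: arr=1 -> substrate=4 bound=3 product=2
t=5: arr=0 -> substrate=3 bound=3 product=3
t=6: arr=1 -> substrate=4 bound=3 product=3
t=7: arr=2 -> substrate=6 bound=3 product=3
t=8: arr=1 -> substrate=5 bound=3 product=5
t=9: arr=0 -> substrate=4 bound=3 product=6
t=10: arr=1 -> substrate=5 bound=3 product=6
t=11: arr=3 -> substrate=8 bound=3 product=6
t=12: arr=3 -> substrate=9 bound=3 product=8
t=13: arr=3 -> substrate=11 bound=3 product=9

Answer: 2 3 3 3 3 3 3 3 3 3 3 3 3 3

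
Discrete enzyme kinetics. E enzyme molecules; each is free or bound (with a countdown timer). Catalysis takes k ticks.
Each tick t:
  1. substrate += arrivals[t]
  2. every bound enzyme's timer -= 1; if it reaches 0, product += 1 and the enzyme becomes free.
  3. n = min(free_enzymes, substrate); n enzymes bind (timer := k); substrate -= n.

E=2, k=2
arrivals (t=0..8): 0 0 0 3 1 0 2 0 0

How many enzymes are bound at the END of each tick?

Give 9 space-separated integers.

Answer: 0 0 0 2 2 2 2 2 2

Derivation:
t=0: arr=0 -> substrate=0 bound=0 product=0
t=1: arr=0 -> substrate=0 bound=0 product=0
t=2: arr=0 -> substrate=0 bound=0 product=0
t=3: arr=3 -> substrate=1 bound=2 product=0
t=4: arr=1 -> substrate=2 bound=2 product=0
t=5: arr=0 -> substrate=0 bound=2 product=2
t=6: arr=2 -> substrate=2 bound=2 product=2
t=7: arr=0 -> substrate=0 bound=2 product=4
t=8: arr=0 -> substrate=0 bound=2 product=4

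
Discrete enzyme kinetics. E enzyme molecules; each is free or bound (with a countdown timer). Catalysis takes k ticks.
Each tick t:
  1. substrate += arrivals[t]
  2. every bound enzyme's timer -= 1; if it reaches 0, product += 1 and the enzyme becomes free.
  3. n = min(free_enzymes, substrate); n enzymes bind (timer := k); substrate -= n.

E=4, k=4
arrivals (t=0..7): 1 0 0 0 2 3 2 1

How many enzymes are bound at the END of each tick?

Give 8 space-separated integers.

Answer: 1 1 1 1 2 4 4 4

Derivation:
t=0: arr=1 -> substrate=0 bound=1 product=0
t=1: arr=0 -> substrate=0 bound=1 product=0
t=2: arr=0 -> substrate=0 bound=1 product=0
t=3: arr=0 -> substrate=0 bound=1 product=0
t=4: arr=2 -> substrate=0 bound=2 product=1
t=5: arr=3 -> substrate=1 bound=4 product=1
t=6: arr=2 -> substrate=3 bound=4 product=1
t=7: arr=1 -> substrate=4 bound=4 product=1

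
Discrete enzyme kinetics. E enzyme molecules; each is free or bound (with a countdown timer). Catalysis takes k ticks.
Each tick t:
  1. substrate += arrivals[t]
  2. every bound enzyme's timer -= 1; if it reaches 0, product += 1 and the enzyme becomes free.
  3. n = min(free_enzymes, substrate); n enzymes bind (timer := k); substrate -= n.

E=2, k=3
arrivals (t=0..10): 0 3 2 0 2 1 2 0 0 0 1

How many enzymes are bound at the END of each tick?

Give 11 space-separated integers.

Answer: 0 2 2 2 2 2 2 2 2 2 2

Derivation:
t=0: arr=0 -> substrate=0 bound=0 product=0
t=1: arr=3 -> substrate=1 bound=2 product=0
t=2: arr=2 -> substrate=3 bound=2 product=0
t=3: arr=0 -> substrate=3 bound=2 product=0
t=4: arr=2 -> substrate=3 bound=2 product=2
t=5: arr=1 -> substrate=4 bound=2 product=2
t=6: arr=2 -> substrate=6 bound=2 product=2
t=7: arr=0 -> substrate=4 bound=2 product=4
t=8: arr=0 -> substrate=4 bound=2 product=4
t=9: arr=0 -> substrate=4 bound=2 product=4
t=10: arr=1 -> substrate=3 bound=2 product=6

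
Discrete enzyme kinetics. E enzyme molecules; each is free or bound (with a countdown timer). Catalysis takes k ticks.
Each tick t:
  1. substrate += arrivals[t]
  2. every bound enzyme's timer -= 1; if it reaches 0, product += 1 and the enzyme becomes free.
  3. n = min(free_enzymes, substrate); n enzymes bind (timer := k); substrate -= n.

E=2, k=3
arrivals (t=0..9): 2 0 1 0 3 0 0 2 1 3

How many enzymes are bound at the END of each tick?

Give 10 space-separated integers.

t=0: arr=2 -> substrate=0 bound=2 product=0
t=1: arr=0 -> substrate=0 bound=2 product=0
t=2: arr=1 -> substrate=1 bound=2 product=0
t=3: arr=0 -> substrate=0 bound=1 product=2
t=4: arr=3 -> substrate=2 bound=2 product=2
t=5: arr=0 -> substrate=2 bound=2 product=2
t=6: arr=0 -> substrate=1 bound=2 product=3
t=7: arr=2 -> substrate=2 bound=2 product=4
t=8: arr=1 -> substrate=3 bound=2 product=4
t=9: arr=3 -> substrate=5 bound=2 product=5

Answer: 2 2 2 1 2 2 2 2 2 2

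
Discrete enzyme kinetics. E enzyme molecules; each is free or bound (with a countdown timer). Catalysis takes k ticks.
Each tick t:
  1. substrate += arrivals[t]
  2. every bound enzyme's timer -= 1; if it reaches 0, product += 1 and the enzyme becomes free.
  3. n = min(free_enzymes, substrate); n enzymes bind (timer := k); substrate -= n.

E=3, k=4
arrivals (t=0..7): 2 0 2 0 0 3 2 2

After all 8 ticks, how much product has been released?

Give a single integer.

Answer: 3

Derivation:
t=0: arr=2 -> substrate=0 bound=2 product=0
t=1: arr=0 -> substrate=0 bound=2 product=0
t=2: arr=2 -> substrate=1 bound=3 product=0
t=3: arr=0 -> substrate=1 bound=3 product=0
t=4: arr=0 -> substrate=0 bound=2 product=2
t=5: arr=3 -> substrate=2 bound=3 product=2
t=6: arr=2 -> substrate=3 bound=3 product=3
t=7: arr=2 -> substrate=5 bound=3 product=3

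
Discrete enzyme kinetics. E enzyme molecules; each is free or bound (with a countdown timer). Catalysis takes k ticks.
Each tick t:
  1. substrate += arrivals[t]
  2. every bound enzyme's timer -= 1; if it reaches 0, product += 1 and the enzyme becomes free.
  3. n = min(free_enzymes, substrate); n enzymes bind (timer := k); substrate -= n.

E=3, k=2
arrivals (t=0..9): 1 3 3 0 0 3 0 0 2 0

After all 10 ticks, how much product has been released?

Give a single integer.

t=0: arr=1 -> substrate=0 bound=1 product=0
t=1: arr=3 -> substrate=1 bound=3 product=0
t=2: arr=3 -> substrate=3 bound=3 product=1
t=3: arr=0 -> substrate=1 bound=3 product=3
t=4: arr=0 -> substrate=0 bound=3 product=4
t=5: arr=3 -> substrate=1 bound=3 product=6
t=6: arr=0 -> substrate=0 bound=3 product=7
t=7: arr=0 -> substrate=0 bound=1 product=9
t=8: arr=2 -> substrate=0 bound=2 product=10
t=9: arr=0 -> substrate=0 bound=2 product=10

Answer: 10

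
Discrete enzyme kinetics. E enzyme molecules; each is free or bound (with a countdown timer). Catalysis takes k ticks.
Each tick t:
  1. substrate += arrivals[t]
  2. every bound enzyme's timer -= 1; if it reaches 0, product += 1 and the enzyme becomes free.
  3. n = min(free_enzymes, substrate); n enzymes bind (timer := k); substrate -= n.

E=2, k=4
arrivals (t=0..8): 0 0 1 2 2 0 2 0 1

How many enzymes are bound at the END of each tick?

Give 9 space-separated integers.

Answer: 0 0 1 2 2 2 2 2 2

Derivation:
t=0: arr=0 -> substrate=0 bound=0 product=0
t=1: arr=0 -> substrate=0 bound=0 product=0
t=2: arr=1 -> substrate=0 bound=1 product=0
t=3: arr=2 -> substrate=1 bound=2 product=0
t=4: arr=2 -> substrate=3 bound=2 product=0
t=5: arr=0 -> substrate=3 bound=2 product=0
t=6: arr=2 -> substrate=4 bound=2 product=1
t=7: arr=0 -> substrate=3 bound=2 product=2
t=8: arr=1 -> substrate=4 bound=2 product=2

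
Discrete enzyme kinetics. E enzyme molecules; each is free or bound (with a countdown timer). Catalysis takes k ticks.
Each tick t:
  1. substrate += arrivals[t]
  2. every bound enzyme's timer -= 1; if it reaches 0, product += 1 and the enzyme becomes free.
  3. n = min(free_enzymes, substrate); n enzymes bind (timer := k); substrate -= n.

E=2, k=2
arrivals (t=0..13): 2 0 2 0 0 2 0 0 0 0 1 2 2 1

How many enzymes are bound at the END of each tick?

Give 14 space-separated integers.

Answer: 2 2 2 2 0 2 2 0 0 0 1 2 2 2

Derivation:
t=0: arr=2 -> substrate=0 bound=2 product=0
t=1: arr=0 -> substrate=0 bound=2 product=0
t=2: arr=2 -> substrate=0 bound=2 product=2
t=3: arr=0 -> substrate=0 bound=2 product=2
t=4: arr=0 -> substrate=0 bound=0 product=4
t=5: arr=2 -> substrate=0 bound=2 product=4
t=6: arr=0 -> substrate=0 bound=2 product=4
t=7: arr=0 -> substrate=0 bound=0 product=6
t=8: arr=0 -> substrate=0 bound=0 product=6
t=9: arr=0 -> substrate=0 bound=0 product=6
t=10: arr=1 -> substrate=0 bound=1 product=6
t=11: arr=2 -> substrate=1 bound=2 product=6
t=12: arr=2 -> substrate=2 bound=2 product=7
t=13: arr=1 -> substrate=2 bound=2 product=8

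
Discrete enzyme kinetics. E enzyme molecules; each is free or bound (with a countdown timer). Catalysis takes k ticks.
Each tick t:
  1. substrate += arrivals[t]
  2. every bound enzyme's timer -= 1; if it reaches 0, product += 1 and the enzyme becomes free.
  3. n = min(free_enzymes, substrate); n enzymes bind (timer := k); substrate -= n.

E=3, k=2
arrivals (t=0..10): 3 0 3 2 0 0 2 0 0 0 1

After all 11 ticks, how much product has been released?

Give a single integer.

t=0: arr=3 -> substrate=0 bound=3 product=0
t=1: arr=0 -> substrate=0 bound=3 product=0
t=2: arr=3 -> substrate=0 bound=3 product=3
t=3: arr=2 -> substrate=2 bound=3 product=3
t=4: arr=0 -> substrate=0 bound=2 product=6
t=5: arr=0 -> substrate=0 bound=2 product=6
t=6: arr=2 -> substrate=0 bound=2 product=8
t=7: arr=0 -> substrate=0 bound=2 product=8
t=8: arr=0 -> substrate=0 bound=0 product=10
t=9: arr=0 -> substrate=0 bound=0 product=10
t=10: arr=1 -> substrate=0 bound=1 product=10

Answer: 10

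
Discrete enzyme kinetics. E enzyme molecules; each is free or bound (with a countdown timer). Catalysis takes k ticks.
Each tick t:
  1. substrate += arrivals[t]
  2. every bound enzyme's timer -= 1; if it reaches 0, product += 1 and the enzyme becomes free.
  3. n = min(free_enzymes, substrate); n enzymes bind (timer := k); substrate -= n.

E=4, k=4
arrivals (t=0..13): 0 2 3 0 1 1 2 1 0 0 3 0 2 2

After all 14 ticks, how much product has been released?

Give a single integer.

Answer: 10

Derivation:
t=0: arr=0 -> substrate=0 bound=0 product=0
t=1: arr=2 -> substrate=0 bound=2 product=0
t=2: arr=3 -> substrate=1 bound=4 product=0
t=3: arr=0 -> substrate=1 bound=4 product=0
t=4: arr=1 -> substrate=2 bound=4 product=0
t=5: arr=1 -> substrate=1 bound=4 product=2
t=6: arr=2 -> substrate=1 bound=4 product=4
t=7: arr=1 -> substrate=2 bound=4 product=4
t=8: arr=0 -> substrate=2 bound=4 product=4
t=9: arr=0 -> substrate=0 bound=4 product=6
t=10: arr=3 -> substrate=1 bound=4 product=8
t=11: arr=0 -> substrate=1 bound=4 product=8
t=12: arr=2 -> substrate=3 bound=4 product=8
t=13: arr=2 -> substrate=3 bound=4 product=10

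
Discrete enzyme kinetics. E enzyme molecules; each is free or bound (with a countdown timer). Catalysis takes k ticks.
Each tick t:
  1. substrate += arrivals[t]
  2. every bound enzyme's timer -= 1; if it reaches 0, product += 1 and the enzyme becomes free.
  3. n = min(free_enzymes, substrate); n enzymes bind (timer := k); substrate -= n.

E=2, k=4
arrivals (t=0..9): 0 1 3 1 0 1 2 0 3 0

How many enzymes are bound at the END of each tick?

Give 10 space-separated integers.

t=0: arr=0 -> substrate=0 bound=0 product=0
t=1: arr=1 -> substrate=0 bound=1 product=0
t=2: arr=3 -> substrate=2 bound=2 product=0
t=3: arr=1 -> substrate=3 bound=2 product=0
t=4: arr=0 -> substrate=3 bound=2 product=0
t=5: arr=1 -> substrate=3 bound=2 product=1
t=6: arr=2 -> substrate=4 bound=2 product=2
t=7: arr=0 -> substrate=4 bound=2 product=2
t=8: arr=3 -> substrate=7 bound=2 product=2
t=9: arr=0 -> substrate=6 bound=2 product=3

Answer: 0 1 2 2 2 2 2 2 2 2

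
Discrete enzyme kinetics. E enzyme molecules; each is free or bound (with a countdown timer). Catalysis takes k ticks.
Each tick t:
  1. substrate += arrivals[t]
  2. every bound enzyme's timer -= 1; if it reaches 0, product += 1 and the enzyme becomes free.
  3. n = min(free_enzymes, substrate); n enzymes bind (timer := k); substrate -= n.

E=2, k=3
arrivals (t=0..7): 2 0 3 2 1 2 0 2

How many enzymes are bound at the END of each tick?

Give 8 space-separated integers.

t=0: arr=2 -> substrate=0 bound=2 product=0
t=1: arr=0 -> substrate=0 bound=2 product=0
t=2: arr=3 -> substrate=3 bound=2 product=0
t=3: arr=2 -> substrate=3 bound=2 product=2
t=4: arr=1 -> substrate=4 bound=2 product=2
t=5: arr=2 -> substrate=6 bound=2 product=2
t=6: arr=0 -> substrate=4 bound=2 product=4
t=7: arr=2 -> substrate=6 bound=2 product=4

Answer: 2 2 2 2 2 2 2 2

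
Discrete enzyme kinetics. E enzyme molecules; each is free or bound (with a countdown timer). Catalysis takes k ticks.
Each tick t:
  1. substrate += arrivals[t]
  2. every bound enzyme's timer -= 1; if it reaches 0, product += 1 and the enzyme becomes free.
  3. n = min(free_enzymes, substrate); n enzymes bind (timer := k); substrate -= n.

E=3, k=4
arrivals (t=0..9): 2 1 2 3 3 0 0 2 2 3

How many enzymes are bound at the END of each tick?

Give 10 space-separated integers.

t=0: arr=2 -> substrate=0 bound=2 product=0
t=1: arr=1 -> substrate=0 bound=3 product=0
t=2: arr=2 -> substrate=2 bound=3 product=0
t=3: arr=3 -> substrate=5 bound=3 product=0
t=4: arr=3 -> substrate=6 bound=3 product=2
t=5: arr=0 -> substrate=5 bound=3 product=3
t=6: arr=0 -> substrate=5 bound=3 product=3
t=7: arr=2 -> substrate=7 bound=3 product=3
t=8: arr=2 -> substrate=7 bound=3 product=5
t=9: arr=3 -> substrate=9 bound=3 product=6

Answer: 2 3 3 3 3 3 3 3 3 3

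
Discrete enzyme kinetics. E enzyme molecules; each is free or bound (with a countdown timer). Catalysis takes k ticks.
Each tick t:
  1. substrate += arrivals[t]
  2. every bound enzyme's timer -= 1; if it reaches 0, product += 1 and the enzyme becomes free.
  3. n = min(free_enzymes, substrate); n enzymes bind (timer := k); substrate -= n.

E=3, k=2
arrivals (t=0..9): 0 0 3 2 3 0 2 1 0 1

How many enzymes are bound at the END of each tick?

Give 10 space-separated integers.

Answer: 0 0 3 3 3 3 3 3 2 3

Derivation:
t=0: arr=0 -> substrate=0 bound=0 product=0
t=1: arr=0 -> substrate=0 bound=0 product=0
t=2: arr=3 -> substrate=0 bound=3 product=0
t=3: arr=2 -> substrate=2 bound=3 product=0
t=4: arr=3 -> substrate=2 bound=3 product=3
t=5: arr=0 -> substrate=2 bound=3 product=3
t=6: arr=2 -> substrate=1 bound=3 product=6
t=7: arr=1 -> substrate=2 bound=3 product=6
t=8: arr=0 -> substrate=0 bound=2 product=9
t=9: arr=1 -> substrate=0 bound=3 product=9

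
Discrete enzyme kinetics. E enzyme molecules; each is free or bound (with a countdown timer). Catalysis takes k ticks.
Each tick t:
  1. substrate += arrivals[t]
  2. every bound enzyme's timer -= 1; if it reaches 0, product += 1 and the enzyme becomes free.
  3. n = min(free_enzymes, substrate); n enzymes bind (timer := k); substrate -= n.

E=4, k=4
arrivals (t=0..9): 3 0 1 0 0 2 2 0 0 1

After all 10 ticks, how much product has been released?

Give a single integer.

Answer: 6

Derivation:
t=0: arr=3 -> substrate=0 bound=3 product=0
t=1: arr=0 -> substrate=0 bound=3 product=0
t=2: arr=1 -> substrate=0 bound=4 product=0
t=3: arr=0 -> substrate=0 bound=4 product=0
t=4: arr=0 -> substrate=0 bound=1 product=3
t=5: arr=2 -> substrate=0 bound=3 product=3
t=6: arr=2 -> substrate=0 bound=4 product=4
t=7: arr=0 -> substrate=0 bound=4 product=4
t=8: arr=0 -> substrate=0 bound=4 product=4
t=9: arr=1 -> substrate=0 bound=3 product=6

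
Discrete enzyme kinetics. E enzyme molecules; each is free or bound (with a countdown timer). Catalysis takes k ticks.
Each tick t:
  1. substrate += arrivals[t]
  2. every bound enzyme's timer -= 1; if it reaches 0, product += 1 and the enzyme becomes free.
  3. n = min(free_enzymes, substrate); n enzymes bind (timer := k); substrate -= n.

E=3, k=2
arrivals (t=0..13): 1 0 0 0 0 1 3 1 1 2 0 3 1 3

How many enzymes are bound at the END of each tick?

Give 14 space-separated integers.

t=0: arr=1 -> substrate=0 bound=1 product=0
t=1: arr=0 -> substrate=0 bound=1 product=0
t=2: arr=0 -> substrate=0 bound=0 product=1
t=3: arr=0 -> substrate=0 bound=0 product=1
t=4: arr=0 -> substrate=0 bound=0 product=1
t=5: arr=1 -> substrate=0 bound=1 product=1
t=6: arr=3 -> substrate=1 bound=3 product=1
t=7: arr=1 -> substrate=1 bound=3 product=2
t=8: arr=1 -> substrate=0 bound=3 product=4
t=9: arr=2 -> substrate=1 bound=3 product=5
t=10: arr=0 -> substrate=0 bound=2 product=7
t=11: arr=3 -> substrate=1 bound=3 product=8
t=12: arr=1 -> substrate=1 bound=3 product=9
t=13: arr=3 -> substrate=2 bound=3 product=11

Answer: 1 1 0 0 0 1 3 3 3 3 2 3 3 3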